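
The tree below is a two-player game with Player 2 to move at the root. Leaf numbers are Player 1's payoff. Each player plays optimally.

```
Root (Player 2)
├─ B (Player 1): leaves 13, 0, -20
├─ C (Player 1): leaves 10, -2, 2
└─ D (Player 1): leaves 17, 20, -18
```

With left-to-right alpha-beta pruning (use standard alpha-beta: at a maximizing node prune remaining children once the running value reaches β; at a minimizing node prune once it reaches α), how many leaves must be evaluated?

7

B [α=-∞,β=+∞]: v=13
C [α=-∞,β=13]: v=10
D [α=-∞,β=10]: v=17 after child 1 ≥ β → β-cutoff, skip 2
Root [α=-∞,β=+∞]: v=10
Leaves evaluated: 7 of 9.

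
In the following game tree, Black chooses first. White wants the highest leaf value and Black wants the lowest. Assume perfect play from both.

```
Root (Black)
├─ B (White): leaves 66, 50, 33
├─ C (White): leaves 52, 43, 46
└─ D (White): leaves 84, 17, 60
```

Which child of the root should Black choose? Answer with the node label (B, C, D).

C

B (White): max(66, 50, 33) = 66
C (White): max(52, 43, 46) = 52
D (White): max(84, 17, 60) = 84
Root (Black): min(66, 52, 84) = 52
Black picks the child with the lowest value: C (value 52).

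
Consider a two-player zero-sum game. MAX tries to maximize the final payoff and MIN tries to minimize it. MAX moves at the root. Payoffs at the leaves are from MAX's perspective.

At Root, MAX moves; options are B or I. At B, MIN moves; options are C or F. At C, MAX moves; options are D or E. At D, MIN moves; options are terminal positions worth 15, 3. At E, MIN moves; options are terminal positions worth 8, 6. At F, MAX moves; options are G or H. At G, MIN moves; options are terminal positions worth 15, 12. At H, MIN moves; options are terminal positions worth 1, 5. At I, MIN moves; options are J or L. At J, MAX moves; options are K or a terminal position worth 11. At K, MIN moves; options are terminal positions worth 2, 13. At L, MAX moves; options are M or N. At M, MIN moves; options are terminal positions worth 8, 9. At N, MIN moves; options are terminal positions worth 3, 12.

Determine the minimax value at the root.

D (MIN): min(15, 3) = 3
E (MIN): min(8, 6) = 6
C (MAX): max(3, 6) = 6
G (MIN): min(15, 12) = 12
H (MIN): min(1, 5) = 1
F (MAX): max(12, 1) = 12
B (MIN): min(6, 12) = 6
K (MIN): min(2, 13) = 2
J (MAX): max(2, 11) = 11
M (MIN): min(8, 9) = 8
N (MIN): min(3, 12) = 3
L (MAX): max(8, 3) = 8
I (MIN): min(11, 8) = 8
Root (MAX): max(6, 8) = 8

8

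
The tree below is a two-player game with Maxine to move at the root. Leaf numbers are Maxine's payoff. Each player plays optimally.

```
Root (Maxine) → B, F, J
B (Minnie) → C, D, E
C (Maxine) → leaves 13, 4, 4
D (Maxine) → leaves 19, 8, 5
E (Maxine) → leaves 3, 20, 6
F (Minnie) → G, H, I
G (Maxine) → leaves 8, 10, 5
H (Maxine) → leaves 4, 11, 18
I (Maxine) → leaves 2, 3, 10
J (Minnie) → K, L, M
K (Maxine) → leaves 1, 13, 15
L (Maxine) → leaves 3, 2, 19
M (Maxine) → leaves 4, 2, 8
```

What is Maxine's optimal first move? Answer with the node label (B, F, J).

B

C (Maxine): max(13, 4, 4) = 13
D (Maxine): max(19, 8, 5) = 19
E (Maxine): max(3, 20, 6) = 20
B (Minnie): min(13, 19, 20) = 13
G (Maxine): max(8, 10, 5) = 10
H (Maxine): max(4, 11, 18) = 18
I (Maxine): max(2, 3, 10) = 10
F (Minnie): min(10, 18, 10) = 10
K (Maxine): max(1, 13, 15) = 15
L (Maxine): max(3, 2, 19) = 19
M (Maxine): max(4, 2, 8) = 8
J (Minnie): min(15, 19, 8) = 8
Root (Maxine): max(13, 10, 8) = 13
Maxine picks the child with the highest value: B (value 13).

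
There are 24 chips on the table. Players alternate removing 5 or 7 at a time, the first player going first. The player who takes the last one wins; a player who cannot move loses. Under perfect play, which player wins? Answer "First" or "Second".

Second

Positions where the player to move wins (W) vs loses (L):
i:   0  1  2  3  4  5  6  7  8  9 10 11 12 13 14 15 16 17 18 19 20 21 22 23 24
     L  L  L  L  L  W  W  W  W  W  W  W  L  L  L  L  L  W  W  W  W  W  W  W  L
Position 24 is L, so the second player wins.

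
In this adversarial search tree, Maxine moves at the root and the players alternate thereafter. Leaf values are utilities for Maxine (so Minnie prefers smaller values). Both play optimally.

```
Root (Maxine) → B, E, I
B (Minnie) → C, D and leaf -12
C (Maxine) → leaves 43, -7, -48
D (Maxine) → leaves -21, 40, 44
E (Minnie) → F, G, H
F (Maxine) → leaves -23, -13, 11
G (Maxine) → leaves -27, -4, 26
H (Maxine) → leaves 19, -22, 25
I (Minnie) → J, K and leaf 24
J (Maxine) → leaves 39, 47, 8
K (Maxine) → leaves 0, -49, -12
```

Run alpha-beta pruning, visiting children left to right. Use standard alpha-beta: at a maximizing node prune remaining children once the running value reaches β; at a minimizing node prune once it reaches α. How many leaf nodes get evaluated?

20

C [α=-∞,β=+∞]: v=43
D [α=-∞,β=43]: v=44
B [α=-∞,β=+∞]: v=-12
F [α=-12,β=+∞]: v=11
G [α=-12,β=11]: v=26
H [α=-12,β=11]: v=19 after child 1 ≥ β → β-cutoff, skip 2
E [α=-12,β=+∞]: v=11
J [α=11,β=+∞]: v=47
K [α=11,β=47]: v=0
I [α=11,β=+∞]: v=0 after child 2 ≤ α → α-cutoff, skip 1
Root [α=-∞,β=+∞]: v=11
Leaves evaluated: 20 of 23.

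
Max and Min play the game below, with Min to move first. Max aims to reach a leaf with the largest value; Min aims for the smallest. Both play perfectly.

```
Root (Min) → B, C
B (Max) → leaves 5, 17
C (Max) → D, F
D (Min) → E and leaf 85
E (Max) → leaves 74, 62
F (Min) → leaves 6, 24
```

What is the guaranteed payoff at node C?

74

E: max(74, 62) = 74
D: min(74, 85) = 74
F: min(6, 24) = 6
C: max(74, 6) = 74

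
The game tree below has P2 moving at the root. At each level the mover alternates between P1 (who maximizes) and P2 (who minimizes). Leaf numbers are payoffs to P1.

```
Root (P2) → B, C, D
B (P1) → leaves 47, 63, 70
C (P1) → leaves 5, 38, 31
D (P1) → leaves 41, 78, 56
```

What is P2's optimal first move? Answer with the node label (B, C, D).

C

B (P1): max(47, 63, 70) = 70
C (P1): max(5, 38, 31) = 38
D (P1): max(41, 78, 56) = 78
Root (P2): min(70, 38, 78) = 38
P2 picks the child with the lowest value: C (value 38).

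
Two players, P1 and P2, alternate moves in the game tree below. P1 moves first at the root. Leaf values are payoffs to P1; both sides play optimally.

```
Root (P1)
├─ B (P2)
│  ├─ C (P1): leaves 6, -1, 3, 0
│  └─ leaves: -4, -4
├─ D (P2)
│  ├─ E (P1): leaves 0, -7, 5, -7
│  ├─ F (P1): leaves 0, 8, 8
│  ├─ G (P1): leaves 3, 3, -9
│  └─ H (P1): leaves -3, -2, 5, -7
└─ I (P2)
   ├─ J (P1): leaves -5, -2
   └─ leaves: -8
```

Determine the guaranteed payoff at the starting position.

C (P1): max(6, -1, 3, 0) = 6
B (P2): min(6, -4, -4) = -4
E (P1): max(0, -7, 5, -7) = 5
F (P1): max(0, 8, 8) = 8
G (P1): max(3, 3, -9) = 3
H (P1): max(-3, -2, 5, -7) = 5
D (P2): min(5, 8, 3, 5) = 3
J (P1): max(-5, -2) = -2
I (P2): min(-2, -8) = -8
Root (P1): max(-4, 3, -8) = 3

3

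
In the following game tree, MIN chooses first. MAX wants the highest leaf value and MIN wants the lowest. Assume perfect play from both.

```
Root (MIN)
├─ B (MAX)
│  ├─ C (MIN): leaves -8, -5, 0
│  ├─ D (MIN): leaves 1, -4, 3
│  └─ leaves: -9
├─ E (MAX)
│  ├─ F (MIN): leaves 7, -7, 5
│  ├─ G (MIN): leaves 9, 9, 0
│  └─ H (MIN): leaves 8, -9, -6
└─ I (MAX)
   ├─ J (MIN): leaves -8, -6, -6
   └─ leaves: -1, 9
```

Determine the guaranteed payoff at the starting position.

C (MIN): min(-8, -5, 0) = -8
D (MIN): min(1, -4, 3) = -4
B (MAX): max(-8, -4, -9) = -4
F (MIN): min(7, -7, 5) = -7
G (MIN): min(9, 9, 0) = 0
H (MIN): min(8, -9, -6) = -9
E (MAX): max(-7, 0, -9) = 0
J (MIN): min(-8, -6, -6) = -8
I (MAX): max(-8, -1, 9) = 9
Root (MIN): min(-4, 0, 9) = -4

-4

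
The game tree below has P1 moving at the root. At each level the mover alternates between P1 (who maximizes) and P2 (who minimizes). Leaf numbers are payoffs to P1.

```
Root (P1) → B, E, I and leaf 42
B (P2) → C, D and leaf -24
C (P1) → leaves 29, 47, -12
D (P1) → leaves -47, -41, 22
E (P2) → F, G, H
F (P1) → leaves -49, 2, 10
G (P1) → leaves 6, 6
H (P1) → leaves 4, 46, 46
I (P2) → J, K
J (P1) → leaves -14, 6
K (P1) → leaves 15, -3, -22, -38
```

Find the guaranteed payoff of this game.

42

C (P1): max(29, 47, -12) = 47
D (P1): max(-47, -41, 22) = 22
B (P2): min(47, 22, -24) = -24
F (P1): max(-49, 2, 10) = 10
G (P1): max(6, 6) = 6
H (P1): max(4, 46, 46) = 46
E (P2): min(10, 6, 46) = 6
J (P1): max(-14, 6) = 6
K (P1): max(15, -3, -22, -38) = 15
I (P2): min(6, 15) = 6
Root (P1): max(-24, 6, 6, 42) = 42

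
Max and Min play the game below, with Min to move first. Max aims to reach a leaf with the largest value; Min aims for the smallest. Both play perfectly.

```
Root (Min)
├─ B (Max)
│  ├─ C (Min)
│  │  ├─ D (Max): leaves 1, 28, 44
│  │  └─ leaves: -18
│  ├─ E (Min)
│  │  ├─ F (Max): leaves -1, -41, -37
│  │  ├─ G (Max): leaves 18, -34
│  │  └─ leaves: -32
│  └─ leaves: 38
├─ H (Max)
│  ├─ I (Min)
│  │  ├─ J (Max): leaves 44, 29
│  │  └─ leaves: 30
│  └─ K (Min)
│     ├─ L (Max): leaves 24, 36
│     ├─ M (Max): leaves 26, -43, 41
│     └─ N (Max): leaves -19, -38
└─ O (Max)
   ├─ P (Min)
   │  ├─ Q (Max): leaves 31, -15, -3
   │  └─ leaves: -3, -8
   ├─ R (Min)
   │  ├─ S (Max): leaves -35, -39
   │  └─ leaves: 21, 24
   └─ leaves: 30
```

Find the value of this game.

D (Max): max(1, 28, 44) = 44
C (Min): min(44, -18) = -18
F (Max): max(-1, -41, -37) = -1
G (Max): max(18, -34) = 18
E (Min): min(-1, 18, -32) = -32
B (Max): max(-18, -32, 38) = 38
J (Max): max(44, 29) = 44
I (Min): min(44, 30) = 30
L (Max): max(24, 36) = 36
M (Max): max(26, -43, 41) = 41
N (Max): max(-19, -38) = -19
K (Min): min(36, 41, -19) = -19
H (Max): max(30, -19) = 30
Q (Max): max(31, -15, -3) = 31
P (Min): min(31, -3, -8) = -8
S (Max): max(-35, -39) = -35
R (Min): min(-35, 21, 24) = -35
O (Max): max(-8, -35, 30) = 30
Root (Min): min(38, 30, 30) = 30

30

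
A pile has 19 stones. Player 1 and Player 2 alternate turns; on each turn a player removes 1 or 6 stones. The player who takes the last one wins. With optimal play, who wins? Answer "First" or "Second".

First

W/L table (W = player to move can force a win):
i:   0  1  2  3  4  5  6  7  8  9 10 11 12 13 14 15 16 17 18 19
     L  W  L  W  L  W  W  L  W  L  W  L  W  W  L  W  L  W  L  W
Position 19 is W, so the first player wins.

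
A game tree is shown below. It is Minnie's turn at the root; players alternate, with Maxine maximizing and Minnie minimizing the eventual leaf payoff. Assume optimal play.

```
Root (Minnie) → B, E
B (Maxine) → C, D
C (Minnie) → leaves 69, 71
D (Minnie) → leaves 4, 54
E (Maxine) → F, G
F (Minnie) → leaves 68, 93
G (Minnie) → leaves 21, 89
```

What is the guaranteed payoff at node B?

C: min(69, 71) = 69
D: min(4, 54) = 4
B: max(69, 4) = 69

69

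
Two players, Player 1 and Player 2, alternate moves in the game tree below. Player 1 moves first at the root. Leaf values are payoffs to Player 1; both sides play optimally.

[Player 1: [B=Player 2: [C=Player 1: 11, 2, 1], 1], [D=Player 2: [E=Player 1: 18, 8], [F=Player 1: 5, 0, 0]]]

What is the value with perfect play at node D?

E: max(18, 8) = 18
F: max(5, 0, 0) = 5
D: min(18, 5) = 5

5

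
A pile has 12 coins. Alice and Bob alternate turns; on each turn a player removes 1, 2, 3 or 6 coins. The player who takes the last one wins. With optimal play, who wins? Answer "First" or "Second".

Second

W/L table (W = player to move can force a win):
i:   0  1  2  3  4  5  6  7  8  9 10 11 12
     L  W  W  W  L  W  W  W  L  W  W  W  L
Position 12 is L, so the second player wins.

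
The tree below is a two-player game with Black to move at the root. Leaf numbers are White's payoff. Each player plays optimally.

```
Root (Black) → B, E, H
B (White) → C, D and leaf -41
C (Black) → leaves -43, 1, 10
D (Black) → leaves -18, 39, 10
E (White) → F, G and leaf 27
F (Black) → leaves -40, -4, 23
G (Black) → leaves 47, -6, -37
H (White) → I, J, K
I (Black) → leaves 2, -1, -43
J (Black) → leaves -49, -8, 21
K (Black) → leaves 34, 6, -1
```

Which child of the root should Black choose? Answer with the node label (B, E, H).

B

C (Black): min(-43, 1, 10) = -43
D (Black): min(-18, 39, 10) = -18
B (White): max(-43, -18, -41) = -18
F (Black): min(-40, -4, 23) = -40
G (Black): min(47, -6, -37) = -37
E (White): max(-40, -37, 27) = 27
I (Black): min(2, -1, -43) = -43
J (Black): min(-49, -8, 21) = -49
K (Black): min(34, 6, -1) = -1
H (White): max(-43, -49, -1) = -1
Root (Black): min(-18, 27, -1) = -18
Black picks the child with the lowest value: B (value -18).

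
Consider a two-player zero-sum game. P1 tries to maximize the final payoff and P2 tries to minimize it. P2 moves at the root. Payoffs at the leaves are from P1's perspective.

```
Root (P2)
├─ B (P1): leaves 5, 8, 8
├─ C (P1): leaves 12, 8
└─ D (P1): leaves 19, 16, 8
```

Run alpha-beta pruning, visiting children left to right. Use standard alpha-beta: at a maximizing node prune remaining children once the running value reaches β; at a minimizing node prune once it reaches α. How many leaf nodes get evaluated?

5

B [α=-∞,β=+∞]: v=8
C [α=-∞,β=8]: v=12 after child 1 ≥ β → β-cutoff, skip 1
D [α=-∞,β=8]: v=19 after child 1 ≥ β → β-cutoff, skip 2
Root [α=-∞,β=+∞]: v=8
Leaves evaluated: 5 of 8.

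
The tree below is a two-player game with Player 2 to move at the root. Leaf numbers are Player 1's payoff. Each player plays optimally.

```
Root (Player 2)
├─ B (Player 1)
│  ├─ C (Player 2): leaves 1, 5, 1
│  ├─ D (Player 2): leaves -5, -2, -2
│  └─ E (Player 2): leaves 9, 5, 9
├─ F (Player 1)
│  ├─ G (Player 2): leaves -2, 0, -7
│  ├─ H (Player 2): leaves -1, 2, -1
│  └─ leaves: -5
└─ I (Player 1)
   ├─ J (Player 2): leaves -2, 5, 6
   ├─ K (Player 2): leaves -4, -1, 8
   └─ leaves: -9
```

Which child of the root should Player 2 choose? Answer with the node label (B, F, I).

I

C (Player 2): min(1, 5, 1) = 1
D (Player 2): min(-5, -2, -2) = -5
E (Player 2): min(9, 5, 9) = 5
B (Player 1): max(1, -5, 5) = 5
G (Player 2): min(-2, 0, -7) = -7
H (Player 2): min(-1, 2, -1) = -1
F (Player 1): max(-7, -1, -5) = -1
J (Player 2): min(-2, 5, 6) = -2
K (Player 2): min(-4, -1, 8) = -4
I (Player 1): max(-2, -4, -9) = -2
Root (Player 2): min(5, -1, -2) = -2
Player 2 picks the child with the lowest value: I (value -2).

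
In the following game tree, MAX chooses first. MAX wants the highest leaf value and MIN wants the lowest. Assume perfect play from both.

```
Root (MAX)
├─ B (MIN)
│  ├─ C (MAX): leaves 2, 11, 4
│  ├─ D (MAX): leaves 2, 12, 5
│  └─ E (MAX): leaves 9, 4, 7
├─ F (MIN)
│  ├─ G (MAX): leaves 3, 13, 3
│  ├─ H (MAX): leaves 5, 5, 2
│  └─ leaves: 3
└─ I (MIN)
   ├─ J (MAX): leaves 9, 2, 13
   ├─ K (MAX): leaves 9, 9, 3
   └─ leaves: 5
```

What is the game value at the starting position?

C (MAX): max(2, 11, 4) = 11
D (MAX): max(2, 12, 5) = 12
E (MAX): max(9, 4, 7) = 9
B (MIN): min(11, 12, 9) = 9
G (MAX): max(3, 13, 3) = 13
H (MAX): max(5, 5, 2) = 5
F (MIN): min(13, 5, 3) = 3
J (MAX): max(9, 2, 13) = 13
K (MAX): max(9, 9, 3) = 9
I (MIN): min(13, 9, 5) = 5
Root (MAX): max(9, 3, 5) = 9

9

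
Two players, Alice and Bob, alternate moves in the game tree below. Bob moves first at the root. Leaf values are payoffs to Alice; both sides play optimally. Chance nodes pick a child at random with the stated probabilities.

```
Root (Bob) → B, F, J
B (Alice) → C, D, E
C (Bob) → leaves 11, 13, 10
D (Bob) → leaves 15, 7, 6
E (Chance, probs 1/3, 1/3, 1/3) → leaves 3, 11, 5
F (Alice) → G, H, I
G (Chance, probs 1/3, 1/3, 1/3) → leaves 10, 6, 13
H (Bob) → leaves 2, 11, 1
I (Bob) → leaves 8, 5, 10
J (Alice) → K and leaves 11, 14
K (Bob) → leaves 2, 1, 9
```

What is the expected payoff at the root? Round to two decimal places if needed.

9.67

C (Bob): min(11, 13, 10) = 10
D (Bob): min(15, 7, 6) = 6
E (Chance): 1/3·3 + 1/3·11 + 1/3·5 = 6.33
B (Alice): max(10, 6, 6.33) = 10
G (Chance): 1/3·10 + 1/3·6 + 1/3·13 = 9.67
H (Bob): min(2, 11, 1) = 1
I (Bob): min(8, 5, 10) = 5
F (Alice): max(9.67, 1, 5) = 9.67
K (Bob): min(2, 1, 9) = 1
J (Alice): max(1, 11, 14) = 14
Root (Bob): min(10, 9.67, 14) = 9.67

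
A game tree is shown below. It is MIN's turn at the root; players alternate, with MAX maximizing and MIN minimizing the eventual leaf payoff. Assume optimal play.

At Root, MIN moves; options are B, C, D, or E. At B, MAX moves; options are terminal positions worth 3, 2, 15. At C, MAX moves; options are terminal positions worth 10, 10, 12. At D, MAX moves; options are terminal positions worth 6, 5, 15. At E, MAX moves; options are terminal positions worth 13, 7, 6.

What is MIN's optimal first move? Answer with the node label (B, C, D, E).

B (MAX): max(3, 2, 15) = 15
C (MAX): max(10, 10, 12) = 12
D (MAX): max(6, 5, 15) = 15
E (MAX): max(13, 7, 6) = 13
Root (MIN): min(15, 12, 15, 13) = 12
MIN picks the child with the lowest value: C (value 12).

C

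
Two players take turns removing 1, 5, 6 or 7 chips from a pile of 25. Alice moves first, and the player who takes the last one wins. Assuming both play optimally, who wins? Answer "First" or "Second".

First

i:   0  1  2  3  4  5  6  7  8  9 10 11 12 13 14 15 16 17 18 19 20 21 22 23 24 25
     L  W  L  W  L  W  W  W  W  W  W  W  L  W  L  W  L  W  W  W  W  W  W  W  L  W
Position 25 is W, so the first player wins.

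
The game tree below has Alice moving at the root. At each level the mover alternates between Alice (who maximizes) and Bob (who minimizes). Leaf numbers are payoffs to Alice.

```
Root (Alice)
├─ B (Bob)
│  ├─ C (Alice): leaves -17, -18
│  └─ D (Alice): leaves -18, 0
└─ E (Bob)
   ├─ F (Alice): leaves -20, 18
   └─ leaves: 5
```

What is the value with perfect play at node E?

F: max(-20, 18) = 18
E: min(18, 5) = 5

5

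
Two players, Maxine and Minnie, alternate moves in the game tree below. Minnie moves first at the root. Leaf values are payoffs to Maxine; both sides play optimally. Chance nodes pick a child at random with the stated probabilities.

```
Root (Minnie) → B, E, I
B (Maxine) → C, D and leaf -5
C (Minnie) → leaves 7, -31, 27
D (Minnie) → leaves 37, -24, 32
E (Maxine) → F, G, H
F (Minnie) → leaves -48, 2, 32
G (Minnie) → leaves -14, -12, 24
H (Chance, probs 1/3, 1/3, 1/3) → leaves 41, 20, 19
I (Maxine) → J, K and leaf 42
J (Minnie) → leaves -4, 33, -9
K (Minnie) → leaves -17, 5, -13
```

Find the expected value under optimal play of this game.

-5

C (Minnie): min(7, -31, 27) = -31
D (Minnie): min(37, -24, 32) = -24
B (Maxine): max(-31, -24, -5) = -5
F (Minnie): min(-48, 2, 32) = -48
G (Minnie): min(-14, -12, 24) = -14
H (Chance): 1/3·41 + 1/3·20 + 1/3·19 = 26.67
E (Maxine): max(-48, -14, 26.67) = 26.67
J (Minnie): min(-4, 33, -9) = -9
K (Minnie): min(-17, 5, -13) = -17
I (Maxine): max(-9, -17, 42) = 42
Root (Minnie): min(-5, 26.67, 42) = -5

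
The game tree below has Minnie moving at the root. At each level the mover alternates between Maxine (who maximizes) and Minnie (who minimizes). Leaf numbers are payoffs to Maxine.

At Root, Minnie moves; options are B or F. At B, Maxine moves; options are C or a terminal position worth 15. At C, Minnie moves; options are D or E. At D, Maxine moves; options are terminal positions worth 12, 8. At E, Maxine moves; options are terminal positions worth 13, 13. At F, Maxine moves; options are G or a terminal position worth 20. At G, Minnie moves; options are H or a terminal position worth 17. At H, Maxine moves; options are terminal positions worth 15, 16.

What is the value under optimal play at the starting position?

D (Maxine): max(12, 8) = 12
E (Maxine): max(13, 13) = 13
C (Minnie): min(12, 13) = 12
B (Maxine): max(12, 15) = 15
H (Maxine): max(15, 16) = 16
G (Minnie): min(16, 17) = 16
F (Maxine): max(16, 20) = 20
Root (Minnie): min(15, 20) = 15

15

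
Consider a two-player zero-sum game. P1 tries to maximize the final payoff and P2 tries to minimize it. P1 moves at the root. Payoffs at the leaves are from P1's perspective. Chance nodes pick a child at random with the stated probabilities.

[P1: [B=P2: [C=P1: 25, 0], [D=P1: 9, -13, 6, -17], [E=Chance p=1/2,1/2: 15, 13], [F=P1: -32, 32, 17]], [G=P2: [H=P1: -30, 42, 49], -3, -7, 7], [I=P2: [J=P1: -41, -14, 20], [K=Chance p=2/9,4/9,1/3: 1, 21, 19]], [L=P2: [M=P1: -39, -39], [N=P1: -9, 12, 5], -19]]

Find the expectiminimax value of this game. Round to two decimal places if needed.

C (P1): max(25, 0) = 25
D (P1): max(9, -13, 6, -17) = 9
E (Chance): 1/2·15 + 1/2·13 = 14
F (P1): max(-32, 32, 17) = 32
B (P2): min(25, 9, 14, 32) = 9
H (P1): max(-30, 42, 49) = 49
G (P2): min(49, -3, -7, 7) = -7
J (P1): max(-41, -14, 20) = 20
K (Chance): 2/9·1 + 4/9·21 + 1/3·19 = 15.89
I (P2): min(20, 15.89) = 15.89
M (P1): max(-39, -39) = -39
N (P1): max(-9, 12, 5) = 12
L (P2): min(-39, 12, -19) = -39
Root (P1): max(9, -7, 15.89, -39) = 15.89

15.89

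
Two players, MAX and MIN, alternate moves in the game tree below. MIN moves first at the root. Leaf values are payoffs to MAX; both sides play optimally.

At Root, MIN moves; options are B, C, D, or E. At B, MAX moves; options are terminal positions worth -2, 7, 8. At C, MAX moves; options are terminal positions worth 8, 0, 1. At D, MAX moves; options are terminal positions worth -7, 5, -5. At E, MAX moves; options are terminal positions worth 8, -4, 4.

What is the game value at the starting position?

B (MAX): max(-2, 7, 8) = 8
C (MAX): max(8, 0, 1) = 8
D (MAX): max(-7, 5, -5) = 5
E (MAX): max(8, -4, 4) = 8
Root (MIN): min(8, 8, 5, 8) = 5

5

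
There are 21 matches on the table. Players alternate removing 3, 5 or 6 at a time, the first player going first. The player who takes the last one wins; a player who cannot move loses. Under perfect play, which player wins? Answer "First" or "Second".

Compute winning (W) and losing (L) positions by backward induction:
i:   0  1  2  3  4  5  6  7  8  9 10 11 12 13 14 15 16 17 18 19 20 21
     L  L  L  W  W  W  W  W  W  L  L  L  W  W  W  W  W  W  L  L  L  W
Position 21 is W, so the first player wins.

First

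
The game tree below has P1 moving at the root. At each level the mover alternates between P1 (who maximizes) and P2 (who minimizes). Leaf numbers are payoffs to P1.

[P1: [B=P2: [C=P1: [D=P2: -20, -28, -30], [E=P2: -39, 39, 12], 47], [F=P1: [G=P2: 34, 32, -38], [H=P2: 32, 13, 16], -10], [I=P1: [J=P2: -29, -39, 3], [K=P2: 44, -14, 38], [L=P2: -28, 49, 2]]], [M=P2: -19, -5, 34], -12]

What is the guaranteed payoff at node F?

13

G: min(34, 32, -38) = -38
H: min(32, 13, 16) = 13
F: max(-38, 13, -10) = 13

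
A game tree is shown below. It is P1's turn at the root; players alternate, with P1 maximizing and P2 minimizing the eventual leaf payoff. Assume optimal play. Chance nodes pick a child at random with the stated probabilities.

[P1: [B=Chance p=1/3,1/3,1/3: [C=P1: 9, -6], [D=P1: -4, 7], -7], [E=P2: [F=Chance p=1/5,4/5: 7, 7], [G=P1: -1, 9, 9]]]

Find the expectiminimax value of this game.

C (P1): max(9, -6) = 9
D (P1): max(-4, 7) = 7
B (Chance): 1/3·9 + 1/3·7 + 1/3·-7 = 3
F (Chance): 1/5·7 + 4/5·7 = 7
G (P1): max(-1, 9, 9) = 9
E (P2): min(7, 9) = 7
Root (P1): max(3, 7) = 7

7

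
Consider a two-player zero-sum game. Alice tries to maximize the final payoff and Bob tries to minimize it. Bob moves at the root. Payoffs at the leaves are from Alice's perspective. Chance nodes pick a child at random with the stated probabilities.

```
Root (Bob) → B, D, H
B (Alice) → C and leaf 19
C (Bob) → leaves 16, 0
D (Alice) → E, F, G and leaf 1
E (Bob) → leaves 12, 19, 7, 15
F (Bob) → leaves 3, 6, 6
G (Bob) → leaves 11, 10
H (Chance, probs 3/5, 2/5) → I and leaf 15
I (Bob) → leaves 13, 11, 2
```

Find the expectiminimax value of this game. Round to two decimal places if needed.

7.2

C (Bob): min(16, 0) = 0
B (Alice): max(0, 19) = 19
E (Bob): min(12, 19, 7, 15) = 7
F (Bob): min(3, 6, 6) = 3
G (Bob): min(11, 10) = 10
D (Alice): max(7, 3, 10, 1) = 10
I (Bob): min(13, 11, 2) = 2
H (Chance): 3/5·2 + 2/5·15 = 7.2
Root (Bob): min(19, 10, 7.2) = 7.2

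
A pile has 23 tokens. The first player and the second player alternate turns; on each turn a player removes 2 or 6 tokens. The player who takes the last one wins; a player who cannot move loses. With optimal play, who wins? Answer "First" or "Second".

First

Positions where the player to move wins (W) vs loses (L):
i:   0  1  2  3  4  5  6  7  8  9 10 11 12 13 14 15 16 17 18 19 20 21 22 23
     L  L  W  W  L  L  W  W  L  L  W  W  L  L  W  W  L  L  W  W  L  L  W  W
Position 23 is W, so the first player wins.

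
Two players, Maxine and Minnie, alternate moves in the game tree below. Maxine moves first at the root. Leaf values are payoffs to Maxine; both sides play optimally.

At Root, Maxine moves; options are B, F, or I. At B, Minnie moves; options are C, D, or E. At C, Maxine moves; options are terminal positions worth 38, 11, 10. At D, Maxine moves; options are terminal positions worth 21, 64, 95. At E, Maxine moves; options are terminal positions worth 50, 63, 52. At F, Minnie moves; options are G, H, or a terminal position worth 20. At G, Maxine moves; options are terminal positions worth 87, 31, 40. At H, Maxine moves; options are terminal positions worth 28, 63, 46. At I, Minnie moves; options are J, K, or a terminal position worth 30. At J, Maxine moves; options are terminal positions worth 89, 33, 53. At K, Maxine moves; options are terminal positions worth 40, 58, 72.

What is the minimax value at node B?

38

C: max(38, 11, 10) = 38
D: max(21, 64, 95) = 95
E: max(50, 63, 52) = 63
B: min(38, 95, 63) = 38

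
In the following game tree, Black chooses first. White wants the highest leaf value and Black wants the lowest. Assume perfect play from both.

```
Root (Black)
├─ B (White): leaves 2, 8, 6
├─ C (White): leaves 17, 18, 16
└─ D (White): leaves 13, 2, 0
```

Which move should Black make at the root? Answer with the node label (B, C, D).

B

B (White): max(2, 8, 6) = 8
C (White): max(17, 18, 16) = 18
D (White): max(13, 2, 0) = 13
Root (Black): min(8, 18, 13) = 8
Black picks the child with the lowest value: B (value 8).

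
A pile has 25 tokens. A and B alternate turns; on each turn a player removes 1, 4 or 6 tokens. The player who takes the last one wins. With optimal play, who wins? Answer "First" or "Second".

i:   0  1  2  3  4  5  6  7  8  9 10 11 12 13 14 15 16 17 18 19 20 21 22 23 24 25
     L  W  L  W  W  L  W  L  W  W  L  W  L  W  W  L  W  L  W  W  L  W  L  W  W  L
Position 25 is L, so the second player wins.

Second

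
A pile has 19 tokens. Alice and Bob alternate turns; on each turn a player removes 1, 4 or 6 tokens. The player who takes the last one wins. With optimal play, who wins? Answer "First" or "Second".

First

W/L table (W = player to move can force a win):
i:   0  1  2  3  4  5  6  7  8  9 10 11 12 13 14 15 16 17 18 19
     L  W  L  W  W  L  W  L  W  W  L  W  L  W  W  L  W  L  W  W
Position 19 is W, so the first player wins.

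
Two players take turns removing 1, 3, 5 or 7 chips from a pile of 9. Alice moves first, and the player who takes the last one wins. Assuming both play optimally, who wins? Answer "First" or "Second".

i:   0  1  2  3  4  5  6  7  8  9
     L  W  L  W  L  W  L  W  L  W
Position 9 is W, so the first player wins.

First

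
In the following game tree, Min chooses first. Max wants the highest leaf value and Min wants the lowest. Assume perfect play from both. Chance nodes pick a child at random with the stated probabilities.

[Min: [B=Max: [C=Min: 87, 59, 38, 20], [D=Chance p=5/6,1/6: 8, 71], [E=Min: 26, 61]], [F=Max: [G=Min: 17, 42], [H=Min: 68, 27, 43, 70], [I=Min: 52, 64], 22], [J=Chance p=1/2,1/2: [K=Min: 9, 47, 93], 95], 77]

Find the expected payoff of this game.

C (Min): min(87, 59, 38, 20) = 20
D (Chance): 5/6·8 + 1/6·71 = 18.5
E (Min): min(26, 61) = 26
B (Max): max(20, 18.5, 26) = 26
G (Min): min(17, 42) = 17
H (Min): min(68, 27, 43, 70) = 27
I (Min): min(52, 64) = 52
F (Max): max(17, 27, 52, 22) = 52
K (Min): min(9, 47, 93) = 9
J (Chance): 1/2·9 + 1/2·95 = 52
Root (Min): min(26, 52, 52, 77) = 26

26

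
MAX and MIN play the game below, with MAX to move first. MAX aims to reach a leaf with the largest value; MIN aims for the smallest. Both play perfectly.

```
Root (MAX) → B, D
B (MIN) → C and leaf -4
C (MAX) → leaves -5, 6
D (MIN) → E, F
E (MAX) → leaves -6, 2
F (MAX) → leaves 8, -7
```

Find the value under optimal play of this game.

2

C (MAX): max(-5, 6) = 6
B (MIN): min(6, -4) = -4
E (MAX): max(-6, 2) = 2
F (MAX): max(8, -7) = 8
D (MIN): min(2, 8) = 2
Root (MAX): max(-4, 2) = 2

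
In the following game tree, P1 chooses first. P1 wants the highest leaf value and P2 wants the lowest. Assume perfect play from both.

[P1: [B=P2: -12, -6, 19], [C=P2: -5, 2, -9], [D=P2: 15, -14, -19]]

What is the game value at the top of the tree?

B (P2): min(-12, -6, 19) = -12
C (P2): min(-5, 2, -9) = -9
D (P2): min(15, -14, -19) = -19
Root (P1): max(-12, -9, -19) = -9

-9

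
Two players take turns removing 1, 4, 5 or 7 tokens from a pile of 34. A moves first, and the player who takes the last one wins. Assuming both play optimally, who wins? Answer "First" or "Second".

Positions where the player to move wins (W) vs loses (L):
i:   0  1  2  3  4  5  6  7  8  9 10 11 12 13 14 15 16 17 18 19 20 21 22 23 24 25 26 27 28 29 30 31 32 33 34
     L  W  L  W  W  W  W  W  L  W  L  W  W  W  W  W  L  W  L  W  W  W  W  W  L  W  L  W  W  W  W  W  L  W  L
Position 34 is L, so the second player wins.

Second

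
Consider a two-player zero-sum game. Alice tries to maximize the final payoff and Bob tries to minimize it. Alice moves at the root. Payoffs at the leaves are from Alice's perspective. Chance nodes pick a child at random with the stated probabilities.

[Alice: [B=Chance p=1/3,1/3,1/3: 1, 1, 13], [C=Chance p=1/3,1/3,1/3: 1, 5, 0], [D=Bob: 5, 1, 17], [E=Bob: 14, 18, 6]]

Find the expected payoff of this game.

6

B (Chance): 1/3·1 + 1/3·1 + 1/3·13 = 5
C (Chance): 1/3·1 + 1/3·5 + 1/3·0 = 2
D (Bob): min(5, 1, 17) = 1
E (Bob): min(14, 18, 6) = 6
Root (Alice): max(5, 2, 1, 6) = 6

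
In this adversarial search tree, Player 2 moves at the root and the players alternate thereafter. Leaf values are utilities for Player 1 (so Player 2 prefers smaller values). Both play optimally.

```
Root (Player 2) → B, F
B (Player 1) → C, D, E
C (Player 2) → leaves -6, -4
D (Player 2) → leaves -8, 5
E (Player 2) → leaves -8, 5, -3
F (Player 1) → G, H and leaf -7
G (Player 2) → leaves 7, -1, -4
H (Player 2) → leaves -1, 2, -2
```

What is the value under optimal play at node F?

-2

G: min(7, -1, -4) = -4
H: min(-1, 2, -2) = -2
F: max(-4, -2, -7) = -2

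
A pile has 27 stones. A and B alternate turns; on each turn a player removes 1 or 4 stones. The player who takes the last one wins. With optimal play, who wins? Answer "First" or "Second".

Compute winning (W) and losing (L) positions by backward induction:
i:   0  1  2  3  4  5  6  7  8  9 10 11 12 13 14 15 16 17 18 19 20 21 22 23 24 25 26 27
     L  W  L  W  W  L  W  L  W  W  L  W  L  W  W  L  W  L  W  W  L  W  L  W  W  L  W  L
Position 27 is L, so the second player wins.

Second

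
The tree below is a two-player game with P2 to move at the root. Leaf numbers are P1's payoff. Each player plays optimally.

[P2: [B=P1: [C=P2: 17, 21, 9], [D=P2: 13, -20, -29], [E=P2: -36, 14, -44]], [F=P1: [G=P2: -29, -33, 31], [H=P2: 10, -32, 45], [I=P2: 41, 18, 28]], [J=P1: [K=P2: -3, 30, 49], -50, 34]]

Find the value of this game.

C (P2): min(17, 21, 9) = 9
D (P2): min(13, -20, -29) = -29
E (P2): min(-36, 14, -44) = -44
B (P1): max(9, -29, -44) = 9
G (P2): min(-29, -33, 31) = -33
H (P2): min(10, -32, 45) = -32
I (P2): min(41, 18, 28) = 18
F (P1): max(-33, -32, 18) = 18
K (P2): min(-3, 30, 49) = -3
J (P1): max(-3, -50, 34) = 34
Root (P2): min(9, 18, 34) = 9

9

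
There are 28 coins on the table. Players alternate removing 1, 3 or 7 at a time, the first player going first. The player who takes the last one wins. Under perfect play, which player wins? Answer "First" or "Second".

Second

W/L table (W = player to move can force a win):
i:   0  1  2  3  4  5  6  7  8  9 10 11 12 13 14 15 16 17 18 19 20 21 22 23 24 25 26 27 28
     L  W  L  W  L  W  L  W  L  W  L  W  L  W  L  W  L  W  L  W  L  W  L  W  L  W  L  W  L
Position 28 is L, so the second player wins.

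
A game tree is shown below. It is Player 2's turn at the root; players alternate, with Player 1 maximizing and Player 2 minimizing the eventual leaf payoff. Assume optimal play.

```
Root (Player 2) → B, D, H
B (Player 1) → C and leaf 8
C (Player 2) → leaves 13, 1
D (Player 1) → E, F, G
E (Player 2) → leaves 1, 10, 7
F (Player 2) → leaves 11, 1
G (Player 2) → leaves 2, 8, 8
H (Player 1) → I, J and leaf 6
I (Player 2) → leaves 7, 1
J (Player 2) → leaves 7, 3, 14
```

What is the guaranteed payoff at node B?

8

C: min(13, 1) = 1
B: max(1, 8) = 8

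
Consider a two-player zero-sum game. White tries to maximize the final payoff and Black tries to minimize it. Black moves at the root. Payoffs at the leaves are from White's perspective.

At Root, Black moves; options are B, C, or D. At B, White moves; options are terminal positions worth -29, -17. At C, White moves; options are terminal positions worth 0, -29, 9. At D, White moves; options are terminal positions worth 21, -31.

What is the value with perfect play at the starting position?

-17

B (White): max(-29, -17) = -17
C (White): max(0, -29, 9) = 9
D (White): max(21, -31) = 21
Root (Black): min(-17, 9, 21) = -17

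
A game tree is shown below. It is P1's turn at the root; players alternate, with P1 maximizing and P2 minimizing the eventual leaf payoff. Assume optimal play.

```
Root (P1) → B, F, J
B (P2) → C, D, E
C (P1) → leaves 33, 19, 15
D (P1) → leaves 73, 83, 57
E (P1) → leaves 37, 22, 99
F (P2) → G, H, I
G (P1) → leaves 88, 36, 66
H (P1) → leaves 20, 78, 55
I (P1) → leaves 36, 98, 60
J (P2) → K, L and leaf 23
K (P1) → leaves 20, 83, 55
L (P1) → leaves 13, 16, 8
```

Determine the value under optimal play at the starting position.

78

C (P1): max(33, 19, 15) = 33
D (P1): max(73, 83, 57) = 83
E (P1): max(37, 22, 99) = 99
B (P2): min(33, 83, 99) = 33
G (P1): max(88, 36, 66) = 88
H (P1): max(20, 78, 55) = 78
I (P1): max(36, 98, 60) = 98
F (P2): min(88, 78, 98) = 78
K (P1): max(20, 83, 55) = 83
L (P1): max(13, 16, 8) = 16
J (P2): min(83, 16, 23) = 16
Root (P1): max(33, 78, 16) = 78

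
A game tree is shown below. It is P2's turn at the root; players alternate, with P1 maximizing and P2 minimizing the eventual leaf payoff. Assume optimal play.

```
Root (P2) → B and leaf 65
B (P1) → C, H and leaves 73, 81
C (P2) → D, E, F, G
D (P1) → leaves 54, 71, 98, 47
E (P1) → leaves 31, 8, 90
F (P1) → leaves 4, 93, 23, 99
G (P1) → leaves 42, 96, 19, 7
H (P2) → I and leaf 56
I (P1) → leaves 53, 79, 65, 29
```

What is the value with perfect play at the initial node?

65

D (P1): max(54, 71, 98, 47) = 98
E (P1): max(31, 8, 90) = 90
F (P1): max(4, 93, 23, 99) = 99
G (P1): max(42, 96, 19, 7) = 96
C (P2): min(98, 90, 99, 96) = 90
I (P1): max(53, 79, 65, 29) = 79
H (P2): min(79, 56) = 56
B (P1): max(90, 56, 73, 81) = 90
Root (P2): min(90, 65) = 65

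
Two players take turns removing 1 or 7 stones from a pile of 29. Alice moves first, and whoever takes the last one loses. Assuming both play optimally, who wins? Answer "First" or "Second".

Second

Mark each pile size as W (mover wins) or L (mover loses):
i:   0  1  2  3  4  5  6  7  8  9 10 11 12 13 14 15 16 17 18 19 20 21 22 23 24 25 26 27 28 29
     W  L  W  L  W  L  W  L  W  L  W  L  W  L  W  L  W  L  W  L  W  L  W  L  W  L  W  L  W  L
Position 29 is L, so the second player wins.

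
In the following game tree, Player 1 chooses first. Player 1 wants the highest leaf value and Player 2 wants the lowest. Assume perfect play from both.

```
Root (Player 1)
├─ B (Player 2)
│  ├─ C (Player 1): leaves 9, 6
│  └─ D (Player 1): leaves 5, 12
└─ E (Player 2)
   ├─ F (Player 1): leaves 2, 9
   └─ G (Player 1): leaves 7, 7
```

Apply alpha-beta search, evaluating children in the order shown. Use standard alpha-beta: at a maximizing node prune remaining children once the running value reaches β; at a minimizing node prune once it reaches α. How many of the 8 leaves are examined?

C [α=-∞,β=+∞]: v=9
D [α=-∞,β=9]: v=12
B [α=-∞,β=+∞]: v=9
F [α=9,β=+∞]: v=9
E [α=9,β=+∞]: v=9 after child 1 ≤ α → α-cutoff, skip 1
Root [α=-∞,β=+∞]: v=9
Leaves evaluated: 6 of 8.

6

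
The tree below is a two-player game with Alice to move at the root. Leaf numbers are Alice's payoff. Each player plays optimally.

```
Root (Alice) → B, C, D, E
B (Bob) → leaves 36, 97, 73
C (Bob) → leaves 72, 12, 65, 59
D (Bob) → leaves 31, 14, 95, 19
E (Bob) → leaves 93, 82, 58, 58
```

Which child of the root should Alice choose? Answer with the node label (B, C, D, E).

B (Bob): min(36, 97, 73) = 36
C (Bob): min(72, 12, 65, 59) = 12
D (Bob): min(31, 14, 95, 19) = 14
E (Bob): min(93, 82, 58, 58) = 58
Root (Alice): max(36, 12, 14, 58) = 58
Alice picks the child with the highest value: E (value 58).

E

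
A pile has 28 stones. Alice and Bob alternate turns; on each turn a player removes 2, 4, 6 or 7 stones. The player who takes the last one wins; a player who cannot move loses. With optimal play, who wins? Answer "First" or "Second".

Second

i:   0  1  2  3  4  5  6  7  8  9 10 11 12 13 14 15 16 17 18 19 20 21 22 23 24 25 26 27 28
     L  L  W  W  W  W  W  W  W  L  L  W  W  W  W  W  W  W  L  L  W  W  W  W  W  W  W  L  L
Position 28 is L, so the second player wins.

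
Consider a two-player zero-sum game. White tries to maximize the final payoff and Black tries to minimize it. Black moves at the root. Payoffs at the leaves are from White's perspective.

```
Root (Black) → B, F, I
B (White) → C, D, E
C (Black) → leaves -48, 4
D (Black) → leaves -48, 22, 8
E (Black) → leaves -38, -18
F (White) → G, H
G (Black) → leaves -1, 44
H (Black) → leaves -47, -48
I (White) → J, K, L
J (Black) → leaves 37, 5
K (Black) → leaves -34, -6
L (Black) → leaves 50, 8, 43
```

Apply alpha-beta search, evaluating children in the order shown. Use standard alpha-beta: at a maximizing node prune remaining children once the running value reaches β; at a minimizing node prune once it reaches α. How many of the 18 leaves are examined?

9

C [α=-∞,β=+∞]: v=-48
D [α=-48,β=+∞]: v=-48 after child 1 ≤ α → α-cutoff, skip 2
E [α=-48,β=+∞]: v=-38
B [α=-∞,β=+∞]: v=-38
G [α=-∞,β=-38]: v=-1
F [α=-∞,β=-38]: v=-1 after child 1 ≥ β → β-cutoff, skip 1
J [α=-∞,β=-38]: v=5
I [α=-∞,β=-38]: v=5 after child 1 ≥ β → β-cutoff, skip 2
Root [α=-∞,β=+∞]: v=-38
Leaves evaluated: 9 of 18.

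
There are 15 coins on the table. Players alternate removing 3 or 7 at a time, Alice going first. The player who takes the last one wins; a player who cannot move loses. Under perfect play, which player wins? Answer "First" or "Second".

Compute winning (W) and losing (L) positions by backward induction:
i:   0  1  2  3  4  5  6  7  8  9 10 11 12 13 14 15
     L  L  L  W  W  W  L  W  W  W  L  L  L  W  W  W
Position 15 is W, so the first player wins.

First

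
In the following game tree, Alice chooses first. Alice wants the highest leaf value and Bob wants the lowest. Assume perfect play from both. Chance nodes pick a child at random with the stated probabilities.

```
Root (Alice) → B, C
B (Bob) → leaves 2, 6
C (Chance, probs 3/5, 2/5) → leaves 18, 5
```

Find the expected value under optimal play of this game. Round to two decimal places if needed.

B (Bob): min(2, 6) = 2
C (Chance): 3/5·18 + 2/5·5 = 12.8
Root (Alice): max(2, 12.8) = 12.8

12.8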